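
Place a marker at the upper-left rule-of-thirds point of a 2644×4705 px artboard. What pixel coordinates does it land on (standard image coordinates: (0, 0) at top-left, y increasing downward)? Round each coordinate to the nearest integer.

The upper-left point sits one-third of the way across and one-third of the way down.
x = 1 × 2644/3 ≈ 881; y = 1 × 4705/3 ≈ 1568.

(881, 1568)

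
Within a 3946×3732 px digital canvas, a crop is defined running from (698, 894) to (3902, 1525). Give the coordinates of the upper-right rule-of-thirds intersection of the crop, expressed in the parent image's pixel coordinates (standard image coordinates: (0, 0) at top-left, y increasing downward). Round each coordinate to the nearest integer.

(2834, 1104)

Crop width = 3902 − 698 = 3204 px; one third is 1068.00 px.
Crop height = 1525 − 894 = 631 px; one third is 210.33 px.
The upper-right point is two-thirds across and one-third down within the crop:
x = 698 + 2 × 1068.00 ≈ 2834; y = 894 + 1 × 210.33 ≈ 1104.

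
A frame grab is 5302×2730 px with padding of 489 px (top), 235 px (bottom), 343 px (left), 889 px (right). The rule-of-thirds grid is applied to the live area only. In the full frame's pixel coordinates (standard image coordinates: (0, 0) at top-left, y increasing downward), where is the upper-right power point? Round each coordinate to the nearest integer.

x = 3056 px, y = 1158 px

Content width = 5302 − 343 − 889 = 4070 px; content height = 2730 − 489 − 235 = 2006 px.
Upper-right is two-thirds across and one-third down within the live area.
x = 343 + 2 × 4070/3 = 343 + 2713.33 ≈ 3056
y = 489 + 1 × 2006/3 = 489 + 668.67 ≈ 1158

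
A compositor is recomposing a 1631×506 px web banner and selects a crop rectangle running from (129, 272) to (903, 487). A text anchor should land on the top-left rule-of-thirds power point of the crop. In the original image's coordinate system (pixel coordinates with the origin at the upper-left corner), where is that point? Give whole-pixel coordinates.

Crop width = 903 − 129 = 774 px; one third is 258.00 px.
Crop height = 487 − 272 = 215 px; one third is 71.67 px.
The top-left point is one-third across and one-third down within the crop:
x = 129 + 1 × 258.00 ≈ 387; y = 272 + 1 × 71.67 ≈ 344.

(387, 344)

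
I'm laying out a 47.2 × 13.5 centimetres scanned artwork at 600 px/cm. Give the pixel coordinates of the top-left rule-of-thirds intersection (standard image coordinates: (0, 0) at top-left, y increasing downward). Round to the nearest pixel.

In pixels the canvas is 47.2 × 600 = 28320 wide and 13.5 × 600 = 8100 tall.
The top-left point is one-third across and one-third down:
x = 1 × 28320/3 ≈ 9440; y = 1 × 8100/3 ≈ 2700.

x = 9440 px, y = 2700 px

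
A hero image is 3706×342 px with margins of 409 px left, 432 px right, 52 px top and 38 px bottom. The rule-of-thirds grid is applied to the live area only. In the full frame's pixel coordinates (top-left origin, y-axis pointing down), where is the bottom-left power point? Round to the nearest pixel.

(1364, 220)

Content width = 3706 − 409 − 432 = 2865 px; content height = 342 − 52 − 38 = 252 px.
Bottom-left is one-third across and two-thirds down within the live area.
x = 409 + 1 × 2865/3 = 409 + 955.00 ≈ 1364
y = 52 + 2 × 252/3 = 52 + 168.00 ≈ 220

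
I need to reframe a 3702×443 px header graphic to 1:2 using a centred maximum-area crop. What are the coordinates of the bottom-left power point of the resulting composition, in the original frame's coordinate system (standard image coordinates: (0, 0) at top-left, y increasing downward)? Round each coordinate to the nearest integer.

(1814, 295)

3702/443 > 1/2, so the 1:2 crop keeps the full height 443 and trims width to 443 × 1/2 = 221.50 px.
Left offset = (3702 − 221.50)/2 = 1740.25 px; top offset = 0.
Bottom-left is one-third across and two-thirds down within the crop:
x = 1740.25 + 1 × 221.50/3 ≈ 1814; y = 0.00 + 2 × 443.00/3 ≈ 295.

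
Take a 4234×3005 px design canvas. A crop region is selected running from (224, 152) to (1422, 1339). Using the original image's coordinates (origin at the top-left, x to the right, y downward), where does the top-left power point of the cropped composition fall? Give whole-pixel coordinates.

(623, 548)

Crop width = 1422 − 224 = 1198 px; one third is 399.33 px.
Crop height = 1339 − 152 = 1187 px; one third is 395.67 px.
The top-left point is one-third across and one-third down within the crop:
x = 224 + 1 × 399.33 ≈ 623; y = 152 + 1 × 395.67 ≈ 548.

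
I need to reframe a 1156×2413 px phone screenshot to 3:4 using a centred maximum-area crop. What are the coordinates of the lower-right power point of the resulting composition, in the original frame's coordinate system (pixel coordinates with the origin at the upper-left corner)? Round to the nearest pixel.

x = 771 px, y = 1463 px

1156/2413 < 3/4, so the 3:4 crop keeps the full width 1156 and trims height to 1156 × 4/3 = 1541.33 px.
Top offset = (2413 − 1541.33)/2 = 435.83 px; left offset = 0.
Lower-right is two-thirds across and two-thirds down within the crop:
x = 0.00 + 2 × 1156.00/3 ≈ 771; y = 435.83 + 2 × 1541.33/3 ≈ 1463.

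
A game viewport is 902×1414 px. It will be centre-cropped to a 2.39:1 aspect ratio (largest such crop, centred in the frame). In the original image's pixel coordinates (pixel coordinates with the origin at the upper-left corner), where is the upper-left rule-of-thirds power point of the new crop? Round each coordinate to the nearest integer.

x = 301 px, y = 644 px

902/1414 < 2.39/1, so the 2.39:1 crop keeps the full width 902 and trims height to 902 × 1/2.39 = 377.41 px.
Top offset = (1414 − 377.41)/2 = 518.30 px; left offset = 0.
Upper-left is one-third across and one-third down within the crop:
x = 0.00 + 1 × 902.00/3 ≈ 301; y = 518.30 + 1 × 377.41/3 ≈ 644.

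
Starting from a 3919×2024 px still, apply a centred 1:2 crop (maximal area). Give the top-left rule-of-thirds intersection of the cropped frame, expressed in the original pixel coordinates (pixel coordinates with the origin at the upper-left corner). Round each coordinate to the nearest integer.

3919/2024 > 1/2, so the 1:2 crop keeps the full height 2024 and trims width to 2024 × 1/2 = 1012.00 px.
Left offset = (3919 − 1012.00)/2 = 1453.50 px; top offset = 0.
Top-left is one-third across and one-third down within the crop:
x = 1453.50 + 1 × 1012.00/3 ≈ 1791; y = 0.00 + 1 × 2024.00/3 ≈ 675.

(1791, 675)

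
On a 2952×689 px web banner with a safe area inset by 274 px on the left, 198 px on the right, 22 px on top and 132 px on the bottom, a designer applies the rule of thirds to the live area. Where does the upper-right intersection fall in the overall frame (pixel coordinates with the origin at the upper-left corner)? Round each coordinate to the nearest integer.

x = 1927 px, y = 200 px

Content width = 2952 − 274 − 198 = 2480 px; content height = 689 − 22 − 132 = 535 px.
Upper-right is two-thirds across and one-third down within the live area.
x = 274 + 2 × 2480/3 = 274 + 1653.33 ≈ 1927
y = 22 + 1 × 535/3 = 22 + 178.33 ≈ 200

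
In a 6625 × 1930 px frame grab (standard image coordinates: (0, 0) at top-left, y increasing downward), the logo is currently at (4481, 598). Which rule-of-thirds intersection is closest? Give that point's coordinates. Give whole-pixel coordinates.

(4417, 643)

Third lines: x ∈ {2208, 4417}, y ∈ {643, 1287}.
4481 is closer to x = 4417; 598 is closer to y = 643.
So the nearest intersection is the upper-right power point.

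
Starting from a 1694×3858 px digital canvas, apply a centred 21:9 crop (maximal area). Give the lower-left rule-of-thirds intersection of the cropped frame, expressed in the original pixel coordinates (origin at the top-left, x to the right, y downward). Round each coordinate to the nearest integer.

(565, 2050)

1694/3858 < 21/9, so the 21:9 crop keeps the full width 1694 and trims height to 1694 × 9/21 = 726.00 px.
Top offset = (3858 − 726.00)/2 = 1566.00 px; left offset = 0.
Lower-left is one-third across and two-thirds down within the crop:
x = 0.00 + 1 × 1694.00/3 ≈ 565; y = 1566.00 + 2 × 726.00/3 ≈ 2050.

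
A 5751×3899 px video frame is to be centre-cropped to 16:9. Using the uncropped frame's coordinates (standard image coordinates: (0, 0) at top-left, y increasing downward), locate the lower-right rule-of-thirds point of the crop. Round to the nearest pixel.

(3834, 2489)

5751/3899 < 16/9, so the 16:9 crop keeps the full width 5751 and trims height to 5751 × 9/16 = 3234.94 px.
Top offset = (3899 − 3234.94)/2 = 332.03 px; left offset = 0.
Lower-right is two-thirds across and two-thirds down within the crop:
x = 0.00 + 2 × 5751.00/3 ≈ 3834; y = 332.03 + 2 × 3234.94/3 ≈ 2489.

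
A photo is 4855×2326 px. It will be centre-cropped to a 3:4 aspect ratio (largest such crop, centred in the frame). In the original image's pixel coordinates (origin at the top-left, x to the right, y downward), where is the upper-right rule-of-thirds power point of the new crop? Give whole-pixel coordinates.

4855/2326 > 3/4, so the 3:4 crop keeps the full height 2326 and trims width to 2326 × 3/4 = 1744.50 px.
Left offset = (4855 − 1744.50)/2 = 1555.25 px; top offset = 0.
Upper-right is two-thirds across and one-third down within the crop:
x = 1555.25 + 2 × 1744.50/3 ≈ 2718; y = 0.00 + 1 × 2326.00/3 ≈ 775.

(2718, 775)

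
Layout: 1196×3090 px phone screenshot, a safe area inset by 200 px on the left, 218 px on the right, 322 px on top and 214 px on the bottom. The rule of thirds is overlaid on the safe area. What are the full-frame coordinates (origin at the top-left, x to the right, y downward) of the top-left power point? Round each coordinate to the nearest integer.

Content width = 1196 − 200 − 218 = 778 px; content height = 3090 − 322 − 214 = 2554 px.
Top-left is one-third across and one-third down within the safe area.
x = 200 + 1 × 778/3 = 200 + 259.33 ≈ 459
y = 322 + 1 × 2554/3 = 322 + 851.33 ≈ 1173

x = 459 px, y = 1173 px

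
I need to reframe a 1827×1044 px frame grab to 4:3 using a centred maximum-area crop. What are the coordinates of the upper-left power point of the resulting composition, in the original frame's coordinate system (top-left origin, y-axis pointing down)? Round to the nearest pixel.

x = 682 px, y = 348 px

1827/1044 > 4/3, so the 4:3 crop keeps the full height 1044 and trims width to 1044 × 4/3 = 1392.00 px.
Left offset = (1827 − 1392.00)/2 = 217.50 px; top offset = 0.
Upper-left is one-third across and one-third down within the crop:
x = 217.50 + 1 × 1392.00/3 ≈ 682; y = 0.00 + 1 × 1044.00/3 ≈ 348.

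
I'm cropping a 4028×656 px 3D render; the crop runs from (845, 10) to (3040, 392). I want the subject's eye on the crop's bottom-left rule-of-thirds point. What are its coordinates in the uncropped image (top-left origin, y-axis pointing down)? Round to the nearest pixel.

Crop width = 3040 − 845 = 2195 px; one third is 731.67 px.
Crop height = 392 − 10 = 382 px; one third is 127.33 px.
The bottom-left point is one-third across and two-thirds down within the crop:
x = 845 + 1 × 731.67 ≈ 1577; y = 10 + 2 × 127.33 ≈ 265.

x = 1577 px, y = 265 px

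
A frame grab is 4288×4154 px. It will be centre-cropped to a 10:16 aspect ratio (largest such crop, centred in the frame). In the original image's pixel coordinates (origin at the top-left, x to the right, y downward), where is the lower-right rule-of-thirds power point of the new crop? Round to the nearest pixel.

x = 2577 px, y = 2769 px

4288/4154 > 10/16, so the 10:16 crop keeps the full height 4154 and trims width to 4154 × 10/16 = 2596.25 px.
Left offset = (4288 − 2596.25)/2 = 845.88 px; top offset = 0.
Lower-right is two-thirds across and two-thirds down within the crop:
x = 845.88 + 2 × 2596.25/3 ≈ 2577; y = 0.00 + 2 × 4154.00/3 ≈ 2769.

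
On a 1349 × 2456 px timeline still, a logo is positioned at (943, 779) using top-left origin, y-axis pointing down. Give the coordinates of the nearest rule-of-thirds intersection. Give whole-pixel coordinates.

x = 899 px, y = 819 px

Third lines: x ∈ {450, 899}, y ∈ {819, 1637}.
943 is closer to x = 899; 779 is closer to y = 819.
So the nearest intersection is the upper-right power point.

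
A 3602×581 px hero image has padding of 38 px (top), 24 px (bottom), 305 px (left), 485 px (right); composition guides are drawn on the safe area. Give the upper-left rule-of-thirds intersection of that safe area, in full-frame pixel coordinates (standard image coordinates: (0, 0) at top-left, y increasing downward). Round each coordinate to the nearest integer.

Content width = 3602 − 305 − 485 = 2812 px; content height = 581 − 38 − 24 = 519 px.
Upper-left is one-third across and one-third down within the safe area.
x = 305 + 1 × 2812/3 = 305 + 937.33 ≈ 1242
y = 38 + 1 × 519/3 = 38 + 173.00 ≈ 211

x = 1242 px, y = 211 px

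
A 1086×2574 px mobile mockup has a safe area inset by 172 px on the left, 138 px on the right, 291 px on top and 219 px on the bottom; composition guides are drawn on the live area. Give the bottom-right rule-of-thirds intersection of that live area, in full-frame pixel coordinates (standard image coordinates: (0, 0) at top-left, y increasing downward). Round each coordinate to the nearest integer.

(689, 1667)

Content width = 1086 − 172 − 138 = 776 px; content height = 2574 − 291 − 219 = 2064 px.
Bottom-right is two-thirds across and two-thirds down within the live area.
x = 172 + 2 × 776/3 = 172 + 517.33 ≈ 689
y = 291 + 2 × 2064/3 = 291 + 1376.00 ≈ 1667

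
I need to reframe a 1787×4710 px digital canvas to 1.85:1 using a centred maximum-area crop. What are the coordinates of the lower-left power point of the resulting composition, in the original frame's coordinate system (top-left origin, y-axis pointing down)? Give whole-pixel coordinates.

x = 596 px, y = 2516 px

1787/4710 < 1.85/1, so the 1.85:1 crop keeps the full width 1787 and trims height to 1787 × 1/1.85 = 965.95 px.
Top offset = (4710 − 965.95)/2 = 1872.03 px; left offset = 0.
Lower-left is one-third across and two-thirds down within the crop:
x = 0.00 + 1 × 1787.00/3 ≈ 596; y = 1872.03 + 2 × 965.95/3 ≈ 2516.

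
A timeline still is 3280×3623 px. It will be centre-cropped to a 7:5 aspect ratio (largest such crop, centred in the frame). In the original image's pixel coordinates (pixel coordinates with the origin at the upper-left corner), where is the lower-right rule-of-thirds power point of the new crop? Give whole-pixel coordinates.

(2187, 2202)

3280/3623 < 7/5, so the 7:5 crop keeps the full width 3280 and trims height to 3280 × 5/7 = 2342.86 px.
Top offset = (3623 − 2342.86)/2 = 640.07 px; left offset = 0.
Lower-right is two-thirds across and two-thirds down within the crop:
x = 0.00 + 2 × 3280.00/3 ≈ 2187; y = 640.07 + 2 × 2342.86/3 ≈ 2202.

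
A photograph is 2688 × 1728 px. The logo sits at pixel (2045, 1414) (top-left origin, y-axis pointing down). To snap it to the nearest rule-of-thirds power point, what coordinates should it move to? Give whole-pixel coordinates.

Third lines: x ∈ {896, 1792}, y ∈ {576, 1152}.
2045 is closer to x = 1792; 1414 is closer to y = 1152.
So the nearest intersection is the lower-right power point.

x = 1792 px, y = 1152 px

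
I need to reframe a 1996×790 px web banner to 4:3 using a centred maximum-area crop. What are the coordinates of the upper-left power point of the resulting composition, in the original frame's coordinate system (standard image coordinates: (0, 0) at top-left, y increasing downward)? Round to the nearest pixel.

(822, 263)

1996/790 > 4/3, so the 4:3 crop keeps the full height 790 and trims width to 790 × 4/3 = 1053.33 px.
Left offset = (1996 − 1053.33)/2 = 471.33 px; top offset = 0.
Upper-left is one-third across and one-third down within the crop:
x = 471.33 + 1 × 1053.33/3 ≈ 822; y = 0.00 + 1 × 790.00/3 ≈ 263.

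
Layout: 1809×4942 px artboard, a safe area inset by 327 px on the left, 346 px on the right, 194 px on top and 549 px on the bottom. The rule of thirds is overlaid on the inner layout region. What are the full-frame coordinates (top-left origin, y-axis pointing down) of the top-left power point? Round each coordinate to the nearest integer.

Content width = 1809 − 327 − 346 = 1136 px; content height = 4942 − 194 − 549 = 4199 px.
Top-left is one-third across and one-third down within the inner layout region.
x = 327 + 1 × 1136/3 = 327 + 378.67 ≈ 706
y = 194 + 1 × 4199/3 = 194 + 1399.67 ≈ 1594

(706, 1594)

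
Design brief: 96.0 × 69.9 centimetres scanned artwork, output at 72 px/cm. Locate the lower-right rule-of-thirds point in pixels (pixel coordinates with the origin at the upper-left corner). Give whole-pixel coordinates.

(4608, 3355)

In pixels the canvas is 96.0 × 72 = 6912 wide and 69.9 × 72 = 5032.8 tall.
The lower-right point is two-thirds across and two-thirds down:
x = 2 × 6912/3 ≈ 4608; y = 2 × 5032.8/3 ≈ 3355.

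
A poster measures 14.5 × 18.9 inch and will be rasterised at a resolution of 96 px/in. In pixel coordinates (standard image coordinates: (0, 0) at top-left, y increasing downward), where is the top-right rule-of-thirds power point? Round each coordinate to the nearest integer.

In pixels the canvas is 14.5 × 96 = 1392 wide and 18.9 × 96 = 1814.4 tall.
The top-right point is two-thirds across and one-third down:
x = 2 × 1392/3 ≈ 928; y = 1 × 1814.4/3 ≈ 605.

x = 928 px, y = 605 px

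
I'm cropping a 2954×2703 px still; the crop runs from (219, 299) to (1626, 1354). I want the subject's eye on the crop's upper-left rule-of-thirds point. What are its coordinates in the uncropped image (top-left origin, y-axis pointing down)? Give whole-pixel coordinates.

x = 688 px, y = 651 px

Crop width = 1626 − 219 = 1407 px; one third is 469.00 px.
Crop height = 1354 − 299 = 1055 px; one third is 351.67 px.
The upper-left point is one-third across and one-third down within the crop:
x = 219 + 1 × 469.00 ≈ 688; y = 299 + 1 × 351.67 ≈ 651.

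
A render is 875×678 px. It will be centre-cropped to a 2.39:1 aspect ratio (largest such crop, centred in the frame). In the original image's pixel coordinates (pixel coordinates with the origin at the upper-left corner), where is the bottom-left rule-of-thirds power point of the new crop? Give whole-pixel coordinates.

x = 292 px, y = 400 px

875/678 < 2.39/1, so the 2.39:1 crop keeps the full width 875 and trims height to 875 × 1/2.39 = 366.11 px.
Top offset = (678 − 366.11)/2 = 155.95 px; left offset = 0.
Bottom-left is one-third across and two-thirds down within the crop:
x = 0.00 + 1 × 875.00/3 ≈ 292; y = 155.95 + 2 × 366.11/3 ≈ 400.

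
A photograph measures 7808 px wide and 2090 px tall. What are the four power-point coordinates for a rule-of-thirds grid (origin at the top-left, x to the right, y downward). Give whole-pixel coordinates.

One third of 7808 is 2602.67; one third of 2090 is 696.67.
Vertical third lines at x = 2603 and x = 5205; horizontal third lines at y = 697 and y = 1393.

(2603, 697), (5205, 697), (2603, 1393), (5205, 1393)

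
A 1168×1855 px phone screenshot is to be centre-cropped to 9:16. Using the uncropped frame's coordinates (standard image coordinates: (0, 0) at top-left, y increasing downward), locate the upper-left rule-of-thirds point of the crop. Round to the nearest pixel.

(410, 618)

1168/1855 > 9/16, so the 9:16 crop keeps the full height 1855 and trims width to 1855 × 9/16 = 1043.44 px.
Left offset = (1168 − 1043.44)/2 = 62.28 px; top offset = 0.
Upper-left is one-third across and one-third down within the crop:
x = 62.28 + 1 × 1043.44/3 ≈ 410; y = 0.00 + 1 × 1855.00/3 ≈ 618.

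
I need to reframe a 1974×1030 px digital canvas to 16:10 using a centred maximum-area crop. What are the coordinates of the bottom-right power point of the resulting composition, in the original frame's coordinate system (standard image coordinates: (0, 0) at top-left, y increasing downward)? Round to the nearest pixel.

1974/1030 > 16/10, so the 16:10 crop keeps the full height 1030 and trims width to 1030 × 16/10 = 1648.00 px.
Left offset = (1974 − 1648.00)/2 = 163.00 px; top offset = 0.
Bottom-right is two-thirds across and two-thirds down within the crop:
x = 163.00 + 2 × 1648.00/3 ≈ 1262; y = 0.00 + 2 × 1030.00/3 ≈ 687.

(1262, 687)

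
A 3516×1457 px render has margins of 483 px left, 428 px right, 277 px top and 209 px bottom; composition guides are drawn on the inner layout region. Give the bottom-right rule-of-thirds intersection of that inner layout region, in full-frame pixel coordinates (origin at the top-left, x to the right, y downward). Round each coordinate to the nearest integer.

x = 2220 px, y = 924 px

Content width = 3516 − 483 − 428 = 2605 px; content height = 1457 − 277 − 209 = 971 px.
Bottom-right is two-thirds across and two-thirds down within the inner layout region.
x = 483 + 2 × 2605/3 = 483 + 1736.67 ≈ 2220
y = 277 + 2 × 971/3 = 277 + 647.33 ≈ 924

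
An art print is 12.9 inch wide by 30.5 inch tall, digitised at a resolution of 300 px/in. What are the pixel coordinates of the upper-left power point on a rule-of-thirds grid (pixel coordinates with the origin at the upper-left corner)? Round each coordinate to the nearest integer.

In pixels the canvas is 12.9 × 300 = 3870 wide and 30.5 × 300 = 9150 tall.
The upper-left point is one-third across and one-third down:
x = 1 × 3870/3 ≈ 1290; y = 1 × 9150/3 ≈ 3050.

x = 1290 px, y = 3050 px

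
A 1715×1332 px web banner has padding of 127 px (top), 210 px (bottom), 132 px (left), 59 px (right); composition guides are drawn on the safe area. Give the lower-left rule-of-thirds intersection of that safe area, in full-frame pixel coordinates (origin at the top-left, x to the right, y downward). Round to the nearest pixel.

x = 640 px, y = 790 px

Content width = 1715 − 132 − 59 = 1524 px; content height = 1332 − 127 − 210 = 995 px.
Lower-left is one-third across and two-thirds down within the safe area.
x = 132 + 1 × 1524/3 = 132 + 508.00 ≈ 640
y = 127 + 2 × 995/3 = 127 + 663.33 ≈ 790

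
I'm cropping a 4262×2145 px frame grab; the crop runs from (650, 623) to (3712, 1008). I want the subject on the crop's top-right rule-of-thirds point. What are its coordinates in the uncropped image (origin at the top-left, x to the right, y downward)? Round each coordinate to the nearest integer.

Crop width = 3712 − 650 = 3062 px; one third is 1020.67 px.
Crop height = 1008 − 623 = 385 px; one third is 128.33 px.
The top-right point is two-thirds across and one-third down within the crop:
x = 650 + 2 × 1020.67 ≈ 2691; y = 623 + 1 × 128.33 ≈ 751.

x = 2691 px, y = 751 px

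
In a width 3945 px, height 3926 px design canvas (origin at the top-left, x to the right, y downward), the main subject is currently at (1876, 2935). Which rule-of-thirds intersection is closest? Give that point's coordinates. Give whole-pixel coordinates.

x = 1315 px, y = 2617 px

Third lines: x ∈ {1315, 2630}, y ∈ {1309, 2617}.
1876 is closer to x = 1315; 2935 is closer to y = 2617.
So the nearest intersection is the lower-left power point.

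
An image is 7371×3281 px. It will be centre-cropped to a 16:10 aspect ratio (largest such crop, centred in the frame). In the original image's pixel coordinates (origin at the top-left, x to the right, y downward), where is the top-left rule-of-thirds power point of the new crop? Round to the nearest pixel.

7371/3281 > 16/10, so the 16:10 crop keeps the full height 3281 and trims width to 3281 × 16/10 = 5249.60 px.
Left offset = (7371 − 5249.60)/2 = 1060.70 px; top offset = 0.
Top-left is one-third across and one-third down within the crop:
x = 1060.70 + 1 × 5249.60/3 ≈ 2811; y = 0.00 + 1 × 3281.00/3 ≈ 1094.

(2811, 1094)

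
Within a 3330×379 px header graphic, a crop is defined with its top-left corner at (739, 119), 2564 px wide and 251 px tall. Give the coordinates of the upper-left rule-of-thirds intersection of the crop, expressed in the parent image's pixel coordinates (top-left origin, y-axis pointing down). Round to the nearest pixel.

x = 1594 px, y = 203 px

One third of the crop width 2564 is 854.67 px.
One third of the crop height 251 is 83.67 px.
The upper-left point is one-third across and one-third down within the crop:
x = 739 + 1 × 854.67 ≈ 1594; y = 119 + 1 × 83.67 ≈ 203.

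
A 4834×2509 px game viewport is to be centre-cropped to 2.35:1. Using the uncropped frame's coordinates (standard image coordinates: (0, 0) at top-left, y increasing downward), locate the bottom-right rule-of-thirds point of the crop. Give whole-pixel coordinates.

4834/2509 < 2.35/1, so the 2.35:1 crop keeps the full width 4834 and trims height to 4834 × 1/2.35 = 2057.02 px.
Top offset = (2509 − 2057.02)/2 = 225.99 px; left offset = 0.
Bottom-right is two-thirds across and two-thirds down within the crop:
x = 0.00 + 2 × 4834.00/3 ≈ 3223; y = 225.99 + 2 × 2057.02/3 ≈ 1597.

(3223, 1597)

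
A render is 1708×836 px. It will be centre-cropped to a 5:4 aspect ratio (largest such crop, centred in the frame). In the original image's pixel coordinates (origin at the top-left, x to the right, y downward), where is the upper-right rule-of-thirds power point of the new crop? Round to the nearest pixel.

1708/836 > 5/4, so the 5:4 crop keeps the full height 836 and trims width to 836 × 5/4 = 1045.00 px.
Left offset = (1708 − 1045.00)/2 = 331.50 px; top offset = 0.
Upper-right is two-thirds across and one-third down within the crop:
x = 331.50 + 2 × 1045.00/3 ≈ 1028; y = 0.00 + 1 × 836.00/3 ≈ 279.

x = 1028 px, y = 279 px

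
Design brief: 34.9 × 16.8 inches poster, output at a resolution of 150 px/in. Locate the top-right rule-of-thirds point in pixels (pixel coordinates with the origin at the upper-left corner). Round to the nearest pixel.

x = 3490 px, y = 840 px

In pixels the canvas is 34.9 × 150 = 5235 wide and 16.8 × 150 = 2520 tall.
The top-right point is two-thirds across and one-third down:
x = 2 × 5235/3 ≈ 3490; y = 1 × 2520/3 ≈ 840.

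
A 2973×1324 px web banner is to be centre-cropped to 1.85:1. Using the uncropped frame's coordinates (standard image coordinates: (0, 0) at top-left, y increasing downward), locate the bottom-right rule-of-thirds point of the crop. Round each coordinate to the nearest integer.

2973/1324 > 1.85/1, so the 1.85:1 crop keeps the full height 1324 and trims width to 1324 × 1.85/1 = 2449.40 px.
Left offset = (2973 − 2449.40)/2 = 261.80 px; top offset = 0.
Bottom-right is two-thirds across and two-thirds down within the crop:
x = 261.80 + 2 × 2449.40/3 ≈ 1895; y = 0.00 + 2 × 1324.00/3 ≈ 883.

(1895, 883)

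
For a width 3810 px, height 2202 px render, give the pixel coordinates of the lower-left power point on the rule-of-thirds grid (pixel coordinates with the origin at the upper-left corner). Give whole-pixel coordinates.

The lower-left point sits one-third of the way across and two-thirds of the way down.
x = 1 × 3810/3 ≈ 1270; y = 2 × 2202/3 ≈ 1468.

x = 1270 px, y = 1468 px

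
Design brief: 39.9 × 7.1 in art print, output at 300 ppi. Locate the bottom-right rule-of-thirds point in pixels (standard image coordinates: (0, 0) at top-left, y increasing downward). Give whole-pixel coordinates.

In pixels the canvas is 39.9 × 300 = 11970 wide and 7.1 × 300 = 2130 tall.
The bottom-right point is two-thirds across and two-thirds down:
x = 2 × 11970/3 ≈ 7980; y = 2 × 2130/3 ≈ 1420.

x = 7980 px, y = 1420 px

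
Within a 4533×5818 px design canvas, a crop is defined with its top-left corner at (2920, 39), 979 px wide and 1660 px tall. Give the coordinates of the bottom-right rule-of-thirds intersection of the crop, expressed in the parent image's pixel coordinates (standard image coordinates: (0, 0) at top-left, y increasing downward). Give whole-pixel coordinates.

One third of the crop width 979 is 326.33 px.
One third of the crop height 1660 is 553.33 px.
The bottom-right point is two-thirds across and two-thirds down within the crop:
x = 2920 + 2 × 326.33 ≈ 3573; y = 39 + 2 × 553.33 ≈ 1146.

x = 3573 px, y = 1146 px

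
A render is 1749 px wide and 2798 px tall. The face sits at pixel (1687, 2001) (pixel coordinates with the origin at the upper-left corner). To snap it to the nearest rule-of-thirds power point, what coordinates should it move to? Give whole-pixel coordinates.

(1166, 1865)

Third lines: x ∈ {583, 1166}, y ∈ {933, 1865}.
1687 is closer to x = 1166; 2001 is closer to y = 1865.
So the nearest intersection is the lower-right power point.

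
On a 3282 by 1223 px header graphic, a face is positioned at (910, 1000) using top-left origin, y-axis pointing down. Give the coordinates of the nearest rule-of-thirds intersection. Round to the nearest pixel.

(1094, 815)

Third lines: x ∈ {1094, 2188}, y ∈ {408, 815}.
910 is closer to x = 1094; 1000 is closer to y = 815.
So the nearest intersection is the lower-left power point.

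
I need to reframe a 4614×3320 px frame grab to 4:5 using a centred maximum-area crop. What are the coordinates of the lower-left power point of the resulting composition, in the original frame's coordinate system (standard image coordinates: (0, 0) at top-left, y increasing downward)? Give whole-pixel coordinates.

4614/3320 > 4/5, so the 4:5 crop keeps the full height 3320 and trims width to 3320 × 4/5 = 2656.00 px.
Left offset = (4614 − 2656.00)/2 = 979.00 px; top offset = 0.
Lower-left is one-third across and two-thirds down within the crop:
x = 979.00 + 1 × 2656.00/3 ≈ 1864; y = 0.00 + 2 × 3320.00/3 ≈ 2213.

x = 1864 px, y = 2213 px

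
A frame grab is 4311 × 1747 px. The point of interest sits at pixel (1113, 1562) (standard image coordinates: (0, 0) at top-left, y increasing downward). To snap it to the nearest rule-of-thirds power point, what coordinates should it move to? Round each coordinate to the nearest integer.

Third lines: x ∈ {1437, 2874}, y ∈ {582, 1165}.
1113 is closer to x = 1437; 1562 is closer to y = 1165.
So the nearest intersection is the lower-left power point.

(1437, 1165)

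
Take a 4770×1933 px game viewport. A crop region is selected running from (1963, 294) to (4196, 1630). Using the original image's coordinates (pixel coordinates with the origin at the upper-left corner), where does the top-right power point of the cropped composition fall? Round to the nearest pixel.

Crop width = 4196 − 1963 = 2233 px; one third is 744.33 px.
Crop height = 1630 − 294 = 1336 px; one third is 445.33 px.
The top-right point is two-thirds across and one-third down within the crop:
x = 1963 + 2 × 744.33 ≈ 3452; y = 294 + 1 × 445.33 ≈ 739.

(3452, 739)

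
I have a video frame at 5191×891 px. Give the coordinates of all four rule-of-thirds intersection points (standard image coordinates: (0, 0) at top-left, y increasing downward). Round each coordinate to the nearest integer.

(1730, 297), (3461, 297), (1730, 594), (3461, 594)

One third of 5191 is 1730.33; one third of 891 is 297.
Vertical third lines at x = 1730 and x = 3461; horizontal third lines at y = 297 and y = 594.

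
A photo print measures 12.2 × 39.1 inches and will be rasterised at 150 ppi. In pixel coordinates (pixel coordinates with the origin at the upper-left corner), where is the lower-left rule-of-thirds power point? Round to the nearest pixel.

In pixels the canvas is 12.2 × 150 = 1830 wide and 39.1 × 150 = 5865 tall.
The lower-left point is one-third across and two-thirds down:
x = 1 × 1830/3 ≈ 610; y = 2 × 5865/3 ≈ 3910.

(610, 3910)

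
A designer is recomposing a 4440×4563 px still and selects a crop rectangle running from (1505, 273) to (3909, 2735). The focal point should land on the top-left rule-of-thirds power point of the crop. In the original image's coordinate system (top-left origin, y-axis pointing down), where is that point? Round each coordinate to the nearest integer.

x = 2306 px, y = 1094 px

Crop width = 3909 − 1505 = 2404 px; one third is 801.33 px.
Crop height = 2735 − 273 = 2462 px; one third is 820.67 px.
The top-left point is one-third across and one-third down within the crop:
x = 1505 + 1 × 801.33 ≈ 2306; y = 273 + 1 × 820.67 ≈ 1094.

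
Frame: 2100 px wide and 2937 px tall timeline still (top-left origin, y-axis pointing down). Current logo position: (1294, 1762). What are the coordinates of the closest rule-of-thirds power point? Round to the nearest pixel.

(1400, 1958)

Third lines: x ∈ {700, 1400}, y ∈ {979, 1958}.
1294 is closer to x = 1400; 1762 is closer to y = 1958.
So the nearest intersection is the lower-right power point.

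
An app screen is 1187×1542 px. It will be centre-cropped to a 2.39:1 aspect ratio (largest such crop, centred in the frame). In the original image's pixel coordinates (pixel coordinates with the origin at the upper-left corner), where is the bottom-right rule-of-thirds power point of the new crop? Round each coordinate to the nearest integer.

x = 791 px, y = 854 px

1187/1542 < 2.39/1, so the 2.39:1 crop keeps the full width 1187 and trims height to 1187 × 1/2.39 = 496.65 px.
Top offset = (1542 − 496.65)/2 = 522.67 px; left offset = 0.
Bottom-right is two-thirds across and two-thirds down within the crop:
x = 0.00 + 2 × 1187.00/3 ≈ 791; y = 522.67 + 2 × 496.65/3 ≈ 854.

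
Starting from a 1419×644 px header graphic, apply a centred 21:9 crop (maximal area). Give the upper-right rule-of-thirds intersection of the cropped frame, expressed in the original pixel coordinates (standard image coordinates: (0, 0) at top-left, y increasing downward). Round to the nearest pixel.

(946, 221)

1419/644 < 21/9, so the 21:9 crop keeps the full width 1419 and trims height to 1419 × 9/21 = 608.14 px.
Top offset = (644 − 608.14)/2 = 17.93 px; left offset = 0.
Upper-right is two-thirds across and one-third down within the crop:
x = 0.00 + 2 × 1419.00/3 ≈ 946; y = 17.93 + 1 × 608.14/3 ≈ 221.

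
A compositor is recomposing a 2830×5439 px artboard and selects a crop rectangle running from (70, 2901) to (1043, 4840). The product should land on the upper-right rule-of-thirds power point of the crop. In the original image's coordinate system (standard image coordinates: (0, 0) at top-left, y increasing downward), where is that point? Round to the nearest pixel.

(719, 3547)

Crop width = 1043 − 70 = 973 px; one third is 324.33 px.
Crop height = 4840 − 2901 = 1939 px; one third is 646.33 px.
The upper-right point is two-thirds across and one-third down within the crop:
x = 70 + 2 × 324.33 ≈ 719; y = 2901 + 1 × 646.33 ≈ 3547.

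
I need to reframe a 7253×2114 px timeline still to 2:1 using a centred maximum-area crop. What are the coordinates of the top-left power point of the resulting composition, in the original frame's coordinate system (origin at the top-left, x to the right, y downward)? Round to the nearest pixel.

7253/2114 > 2/1, so the 2:1 crop keeps the full height 2114 and trims width to 2114 × 2/1 = 4228.00 px.
Left offset = (7253 − 4228.00)/2 = 1512.50 px; top offset = 0.
Top-left is one-third across and one-third down within the crop:
x = 1512.50 + 1 × 4228.00/3 ≈ 2922; y = 0.00 + 1 × 2114.00/3 ≈ 705.

(2922, 705)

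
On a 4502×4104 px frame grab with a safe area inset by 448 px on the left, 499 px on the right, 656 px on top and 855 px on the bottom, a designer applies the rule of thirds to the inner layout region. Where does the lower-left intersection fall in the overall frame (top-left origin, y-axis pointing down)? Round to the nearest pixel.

x = 1633 px, y = 2385 px

Content width = 4502 − 448 − 499 = 3555 px; content height = 4104 − 656 − 855 = 2593 px.
Lower-left is one-third across and two-thirds down within the inner layout region.
x = 448 + 1 × 3555/3 = 448 + 1185.00 ≈ 1633
y = 656 + 2 × 2593/3 = 656 + 1728.67 ≈ 2385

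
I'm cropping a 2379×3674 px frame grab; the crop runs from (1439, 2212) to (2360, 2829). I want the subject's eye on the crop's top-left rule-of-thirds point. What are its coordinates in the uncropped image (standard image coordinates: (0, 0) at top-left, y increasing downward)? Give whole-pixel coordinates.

Crop width = 2360 − 1439 = 921 px; one third is 307.00 px.
Crop height = 2829 − 2212 = 617 px; one third is 205.67 px.
The top-left point is one-third across and one-third down within the crop:
x = 1439 + 1 × 307.00 ≈ 1746; y = 2212 + 1 × 205.67 ≈ 2418.

(1746, 2418)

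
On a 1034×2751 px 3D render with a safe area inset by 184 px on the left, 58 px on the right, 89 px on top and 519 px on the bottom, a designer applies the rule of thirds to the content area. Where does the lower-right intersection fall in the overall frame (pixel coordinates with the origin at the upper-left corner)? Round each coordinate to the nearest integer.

Content width = 1034 − 184 − 58 = 792 px; content height = 2751 − 89 − 519 = 2143 px.
Lower-right is two-thirds across and two-thirds down within the content area.
x = 184 + 2 × 792/3 = 184 + 528.00 ≈ 712
y = 89 + 2 × 2143/3 = 89 + 1428.67 ≈ 1518

(712, 1518)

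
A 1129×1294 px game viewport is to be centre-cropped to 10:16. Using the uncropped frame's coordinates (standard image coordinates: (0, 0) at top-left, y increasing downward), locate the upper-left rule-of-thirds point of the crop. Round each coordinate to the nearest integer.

x = 430 px, y = 431 px

1129/1294 > 10/16, so the 10:16 crop keeps the full height 1294 and trims width to 1294 × 10/16 = 808.75 px.
Left offset = (1129 − 808.75)/2 = 160.12 px; top offset = 0.
Upper-left is one-third across and one-third down within the crop:
x = 160.12 + 1 × 808.75/3 ≈ 430; y = 0.00 + 1 × 1294.00/3 ≈ 431.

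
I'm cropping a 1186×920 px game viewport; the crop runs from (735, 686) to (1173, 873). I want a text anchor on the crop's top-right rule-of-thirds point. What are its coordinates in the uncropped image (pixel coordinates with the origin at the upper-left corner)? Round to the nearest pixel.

Crop width = 1173 − 735 = 438 px; one third is 146.00 px.
Crop height = 873 − 686 = 187 px; one third is 62.33 px.
The top-right point is two-thirds across and one-third down within the crop:
x = 735 + 2 × 146.00 ≈ 1027; y = 686 + 1 × 62.33 ≈ 748.

(1027, 748)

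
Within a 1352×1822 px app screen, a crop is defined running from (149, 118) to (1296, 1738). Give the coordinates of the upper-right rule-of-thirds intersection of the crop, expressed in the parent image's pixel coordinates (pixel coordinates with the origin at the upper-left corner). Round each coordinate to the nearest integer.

(914, 658)

Crop width = 1296 − 149 = 1147 px; one third is 382.33 px.
Crop height = 1738 − 118 = 1620 px; one third is 540.00 px.
The upper-right point is two-thirds across and one-third down within the crop:
x = 149 + 2 × 382.33 ≈ 914; y = 118 + 1 × 540.00 ≈ 658.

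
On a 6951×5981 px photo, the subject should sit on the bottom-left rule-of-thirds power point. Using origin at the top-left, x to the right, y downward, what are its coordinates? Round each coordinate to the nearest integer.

(2317, 3987)

The bottom-left point sits one-third of the way across and two-thirds of the way down.
x = 1 × 6951/3 ≈ 2317; y = 2 × 5981/3 ≈ 3987.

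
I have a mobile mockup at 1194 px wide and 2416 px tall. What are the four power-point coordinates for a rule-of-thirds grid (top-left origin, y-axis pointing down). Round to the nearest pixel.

One third of 1194 is 398; one third of 2416 is 805.33.
Vertical third lines at x = 398 and x = 796; horizontal third lines at y = 805 and y = 1611.

(398, 805), (796, 805), (398, 1611), (796, 1611)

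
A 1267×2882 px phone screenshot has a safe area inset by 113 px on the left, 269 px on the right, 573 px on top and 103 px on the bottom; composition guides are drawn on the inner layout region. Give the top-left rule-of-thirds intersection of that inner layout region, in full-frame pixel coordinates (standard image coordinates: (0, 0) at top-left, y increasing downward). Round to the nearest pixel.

Content width = 1267 − 113 − 269 = 885 px; content height = 2882 − 573 − 103 = 2206 px.
Top-left is one-third across and one-third down within the inner layout region.
x = 113 + 1 × 885/3 = 113 + 295.00 ≈ 408
y = 573 + 1 × 2206/3 = 573 + 735.33 ≈ 1308

(408, 1308)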